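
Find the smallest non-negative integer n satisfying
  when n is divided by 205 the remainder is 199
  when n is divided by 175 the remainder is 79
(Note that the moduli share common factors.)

Combine the congruences pairwise.
gcd(205, 175) = 5 and 5 | (79 − 199), so the pair is consistent; merging gives n ≡ 6554 (mod 7175), where 7175 = lcm(205, 175).
The solution is unique modulo lcm(205, 175) = 7175.

6554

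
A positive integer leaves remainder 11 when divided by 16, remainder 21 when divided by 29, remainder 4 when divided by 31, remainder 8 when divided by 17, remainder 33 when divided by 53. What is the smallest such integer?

2023467

The moduli are pairwise coprime; N = 16·29·31·17·53 = 12959984.
N/16 = 809999; 809999 ≡ 15 (mod 16); 15·15 ≡ 1, so inverse 15.
N/29 = 446896; 446896 ≡ 6 (mod 29); 6·5 ≡ 1, so inverse 5.
N/31 = 418064; 418064 ≡ 29 (mod 31); 29·15 ≡ 1, so inverse 15.
N/17 = 762352; 762352 ≡ 4 (mod 17); 4·13 ≡ 1, so inverse 13.
N/53 = 244528; 244528 ≡ 39 (mod 53); 39·34 ≡ 1, so inverse 34.
k ≡ 11·809999·15 + 21·446896·5 + 4·418064·15 + 8·762352·13 + 33·244528·34 = 559302779.
559302779 mod 12959984 = 2023467.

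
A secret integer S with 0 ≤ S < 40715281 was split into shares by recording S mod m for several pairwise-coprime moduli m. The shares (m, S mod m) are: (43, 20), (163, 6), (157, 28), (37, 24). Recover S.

31562837

The moduli are pairwise coprime; N = 43·163·157·37 = 40715281.
N/43 = 946867; 946867 ≡ 7 (mod 43); 7·37 ≡ 1, so inverse 37.
N/163 = 249787; 249787 ≡ 71 (mod 163); 71·62 ≡ 1, so inverse 62.
N/157 = 259333; 259333 ≡ 126 (mod 157); 126·81 ≡ 1, so inverse 81.
N/37 = 1100413; 1100413 ≡ 33 (mod 37); 33·9 ≡ 1, so inverse 9.
S ≡ 20·946867·37 + 6·249787·62 + 28·259333·81 + 24·1100413·9 = 1619458796.
1619458796 mod 40715281 = 31562837.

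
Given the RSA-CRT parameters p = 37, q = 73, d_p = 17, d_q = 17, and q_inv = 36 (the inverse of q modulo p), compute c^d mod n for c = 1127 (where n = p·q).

m₁ = c^(d_p) mod p: c ≡ 17 (mod 37), and 17^17 mod 37 = 13.
m₂ = c^(d_q) mod q: c ≡ 32 (mod 73), and 32^17 mod 73 = 16.
h = q_inv·(m₁ − m₂) mod p = 36·(13 − 16) mod 37 = 3.
m = m₂ + h·q = 16 + 3·73 = 235.

235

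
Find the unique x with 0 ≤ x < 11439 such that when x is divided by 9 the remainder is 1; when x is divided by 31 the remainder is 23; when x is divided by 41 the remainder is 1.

Combine the congruences pairwise.
From x ≡ 1 (mod 9) write x = 1 + 9t. Substituting into x ≡ 23 (mod 31) gives 9t ≡ 22 (mod 31), and since 9⁻¹ ≡ 7 (mod 31), t ≡ 30. Hence x ≡ 1 + 9·30 = 271 (mod 279).
From x ≡ 271 (mod 279) write x = 271 + 279t. Substituting into x ≡ 1 (mod 41) gives 279t ≡ 17 (mod 41), and since 33⁻¹ ≡ 5 (mod 41), t ≡ 3. Hence x ≡ 271 + 279·3 = 1108 (mod 11439).

1108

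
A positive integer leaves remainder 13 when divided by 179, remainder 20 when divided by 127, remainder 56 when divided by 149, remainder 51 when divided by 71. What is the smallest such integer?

The moduli are pairwise coprime; N = 179·127·149·71 = 240492407.
N/179 = 1343533; 1343533 ≡ 138 (mod 179); 138·48 ≡ 1, so inverse 48.
N/127 = 1893641; 1893641 ≡ 71 (mod 127); 71·34 ≡ 1, so inverse 34.
N/149 = 1614043; 1614043 ≡ 75 (mod 149); 75·2 ≡ 1, so inverse 2.
N/71 = 3387217; 3387217 ≡ 20 (mod 71); 20·32 ≡ 1, so inverse 32.
k ≡ 13·1343533·48 + 20·1893641·34 + 56·1614043·2 + 51·3387217·32 = 7834751432.
7834751432 mod 240492407 = 138994408.

138994408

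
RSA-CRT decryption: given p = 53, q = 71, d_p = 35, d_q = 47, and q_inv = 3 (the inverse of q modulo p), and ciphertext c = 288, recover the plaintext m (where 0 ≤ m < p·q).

m₁ = c^(d_p) mod p: c ≡ 23 (mod 53), and 23^35 mod 53 = 30.
m₂ = c^(d_q) mod q: c ≡ 4 (mod 71), and 4^47 mod 71 = 58.
h = q_inv·(m₁ − m₂) mod p = 3·(30 − 58) mod 53 = 22.
m = m₂ + h·q = 58 + 22·71 = 1620.

1620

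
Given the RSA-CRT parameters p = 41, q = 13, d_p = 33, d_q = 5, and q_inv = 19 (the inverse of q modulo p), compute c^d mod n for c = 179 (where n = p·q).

199

m₁ = c^(d_p) mod p: c ≡ 15 (mod 41), and 15^33 mod 41 = 35.
m₂ = c^(d_q) mod q: c ≡ 10 (mod 13), and 10^5 mod 13 = 4.
h = q_inv·(m₁ − m₂) mod p = 19·(35 − 4) mod 41 = 15.
m = m₂ + h·q = 4 + 15·13 = 199.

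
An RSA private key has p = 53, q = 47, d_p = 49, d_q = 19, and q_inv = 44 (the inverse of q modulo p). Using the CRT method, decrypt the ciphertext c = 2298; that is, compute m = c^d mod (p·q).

836

m₁ = c^(d_p) mod p: c ≡ 19 (mod 53), and 19^49 mod 53 = 41.
m₂ = c^(d_q) mod q: c ≡ 42 (mod 47), and 42^19 mod 47 = 37.
h = q_inv·(m₁ − m₂) mod p = 44·(41 − 37) mod 53 = 17.
m = m₂ + h·q = 37 + 17·47 = 836.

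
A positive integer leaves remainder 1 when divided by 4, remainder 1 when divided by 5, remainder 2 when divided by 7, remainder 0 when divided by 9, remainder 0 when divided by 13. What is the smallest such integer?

From x ≡ 1 (mod 4) write x = 1 + 4t. Substituting into x ≡ 1 (mod 5) gives 4t ≡ 0 (mod 5), and since 4⁻¹ ≡ 4 (mod 5), t ≡ 0. Hence x ≡ 1 + 4·0 = 1 (mod 20).
From x ≡ 1 (mod 20) write x = 1 + 20t. Substituting into x ≡ 2 (mod 7) gives 20t ≡ 1 (mod 7), and since 6⁻¹ ≡ 6 (mod 7), t ≡ 6. Hence x ≡ 1 + 20·6 = 121 (mod 140).
From x ≡ 121 (mod 140) write x = 121 + 140t. Substituting into x ≡ 0 (mod 9) gives 140t ≡ 5 (mod 9), and since 5⁻¹ ≡ 2 (mod 9), t ≡ 1. Hence x ≡ 121 + 140·1 = 261 (mod 1260).
From x ≡ 261 (mod 1260) write x = 261 + 1260t. Substituting into x ≡ 0 (mod 13) gives 1260t ≡ 12 (mod 13), and since 12⁻¹ ≡ 12 (mod 13), t ≡ 1. Hence x ≡ 261 + 1260·1 = 1521 (mod 16380).

1521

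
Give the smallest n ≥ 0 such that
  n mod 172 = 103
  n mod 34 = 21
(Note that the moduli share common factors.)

Combine the congruences pairwise.
gcd(172, 34) = 2 and 2 | (21 − 103), so the pair is consistent; merging gives n ≡ 1823 (mod 2924), where 2924 = lcm(172, 34).
The solution is unique modulo lcm(172, 34) = 2924.

1823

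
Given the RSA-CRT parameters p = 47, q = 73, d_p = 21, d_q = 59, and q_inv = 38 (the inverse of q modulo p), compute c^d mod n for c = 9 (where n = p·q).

65

m₁ = c^(d_p) mod p: c ≡ 9 (mod 47), and 9^21 mod 47 = 18.
m₂ = c^(d_q) mod q: c ≡ 9 (mod 73), and 9^59 mod 73 = 65.
h = q_inv·(m₁ − m₂) mod p = 38·(18 − 65) mod 47 = 0.
m = m₂ + h·q = 65 + 0·73 = 65.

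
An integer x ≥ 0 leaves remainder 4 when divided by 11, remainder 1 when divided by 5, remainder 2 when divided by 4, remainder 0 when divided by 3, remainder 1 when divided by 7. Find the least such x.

The moduli are pairwise coprime; N = 11·5·4·3·7 = 4620.
N/11 = 420; 420 ≡ 2 (mod 11); 2·6 ≡ 1, so inverse 6.
N/5 = 924; 924 ≡ 4 (mod 5); 4·4 ≡ 1, so inverse 4.
N/4 = 1155; 1155 ≡ 3 (mod 4); 3·3 ≡ 1, so inverse 3.
N/3 = 1540; 1540 ≡ 1 (mod 3), inverse 1.
N/7 = 660; 660 ≡ 2 (mod 7); 2·4 ≡ 1, so inverse 4.
x ≡ 4·420·6 + 1·924·4 + 2·1155·3 + 0·1540·1 + 1·660·4 = 23346.
23346 mod 4620 = 246.

246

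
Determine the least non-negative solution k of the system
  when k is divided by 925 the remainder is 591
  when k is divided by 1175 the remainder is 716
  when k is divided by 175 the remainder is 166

gcd(925, 1175) = 25 and 25 | (716 − 591), so the pair is consistent; merging gives k ≡ 21866 (mod 43475), where 43475 = lcm(925, 1175).
gcd(43475, 175) = 25 and 25 | (166 − 21866), so the pair is consistent; merging gives k ≡ 21866 (mod 304325), where 304325 = lcm(43475, 175).
The solution is unique modulo lcm(925, 1175, 175) = 304325.

21866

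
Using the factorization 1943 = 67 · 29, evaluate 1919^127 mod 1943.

1861

Mod 67: 1919 ≡ 43; by Fermat, exponent reduces to 127 mod 66 = 61; 43^61 ≡ 52 (mod 67).
Mod 29: 1919 ≡ 5; by Fermat, exponent reduces to 127 mod 28 = 15; 5^15 ≡ 5 (mod 29).
Combine by CRT: x ≡ 52 (mod 67), x ≡ 5 (mod 29) ⇒ x ≡ 1861 (mod 1943).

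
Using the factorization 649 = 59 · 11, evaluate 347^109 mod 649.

486

Mod 59: 347 ≡ 52; by Fermat, exponent reduces to 109 mod 58 = 51; 52^51 ≡ 14 (mod 59).
Mod 11: 347 ≡ 6; by Fermat, exponent reduces to 109 mod 10 = 9; 6^9 ≡ 2 (mod 11).
Combine by CRT: x ≡ 14 (mod 59), x ≡ 2 (mod 11) ⇒ x ≡ 486 (mod 649).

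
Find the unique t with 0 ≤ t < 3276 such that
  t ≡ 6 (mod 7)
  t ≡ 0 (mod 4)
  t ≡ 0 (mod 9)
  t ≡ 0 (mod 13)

From t ≡ 6 (mod 7) write t = 6 + 7s. Substituting into t ≡ 0 (mod 4) gives 7s ≡ 2 (mod 4), and since 3⁻¹ ≡ 3 (mod 4), s ≡ 2. Hence t ≡ 6 + 7·2 = 20 (mod 28).
From t ≡ 20 (mod 28) write t = 20 + 28s. Substituting into t ≡ 0 (mod 9) gives 28s ≡ 7 (mod 9), and since 1⁻¹ ≡ 1 (mod 9), s ≡ 7. Hence t ≡ 20 + 28·7 = 216 (mod 252).
From t ≡ 216 (mod 252) write t = 216 + 252s. Substituting into t ≡ 0 (mod 13) gives 252s ≡ 5 (mod 13), and since 5⁻¹ ≡ 8 (mod 13), s ≡ 1. Hence t ≡ 216 + 252·1 = 468 (mod 3276).

468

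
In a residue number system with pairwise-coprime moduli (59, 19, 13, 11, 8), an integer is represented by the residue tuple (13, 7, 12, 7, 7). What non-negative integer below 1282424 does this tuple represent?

From x ≡ 13 (mod 59) write x = 13 + 59t. Substituting into x ≡ 7 (mod 19) gives 59t ≡ 13 (mod 19), and since 2⁻¹ ≡ 10 (mod 19), t ≡ 16. Hence x ≡ 13 + 59·16 = 957 (mod 1121).
From x ≡ 957 (mod 1121) write x = 957 + 1121t. Substituting into x ≡ 12 (mod 13) gives 1121t ≡ 4 (mod 13), and since 3⁻¹ ≡ 9 (mod 13), t ≡ 10. Hence x ≡ 957 + 1121·10 = 12167 (mod 14573).
From x ≡ 12167 (mod 14573) write x = 12167 + 14573t. Substituting into x ≡ 7 (mod 11) gives 14573t ≡ 6 (mod 11), and since 9⁻¹ ≡ 5 (mod 11), t ≡ 8. Hence x ≡ 12167 + 14573·8 = 128751 (mod 160303).
From x ≡ 128751 (mod 160303) write x = 128751 + 160303t. Substituting into x ≡ 7 (mod 8) gives 160303t ≡ 0 (mod 8), and since 7⁻¹ ≡ 7 (mod 8), t ≡ 0. Hence x ≡ 128751 + 160303·0 = 128751 (mod 1282424).

128751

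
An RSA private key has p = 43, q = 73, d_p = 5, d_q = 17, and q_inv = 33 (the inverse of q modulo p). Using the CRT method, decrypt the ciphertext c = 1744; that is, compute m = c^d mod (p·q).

m₁ = c^(d_p) mod p: c ≡ 24 (mod 43), and 24^5 mod 43 = 13.
m₂ = c^(d_q) mod q: c ≡ 65 (mod 73), and 65^17 mod 73 = 9.
h = q_inv·(m₁ − m₂) mod p = 33·(13 − 9) mod 43 = 3.
m = m₂ + h·q = 9 + 3·73 = 228.

228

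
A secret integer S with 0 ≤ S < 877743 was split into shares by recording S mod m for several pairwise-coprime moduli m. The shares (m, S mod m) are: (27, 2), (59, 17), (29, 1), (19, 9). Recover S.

The moduli are pairwise coprime; N = 27·59·29·19 = 877743.
N/27 = 32509; 32509 ≡ 1 (mod 27), inverse 1.
N/59 = 14877; 14877 ≡ 9 (mod 59); 9·46 ≡ 1, so inverse 46.
N/29 = 30267; 30267 ≡ 20 (mod 29); 20·16 ≡ 1, so inverse 16.
N/19 = 46197; 46197 ≡ 8 (mod 19); 8·12 ≡ 1, so inverse 12.
S ≡ 2·32509·1 + 17·14877·46 + 1·30267·16 + 9·46197·12 = 17172380.
17172380 mod 877743 = 495263.

495263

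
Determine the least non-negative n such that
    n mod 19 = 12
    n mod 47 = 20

From n ≡ 12 (mod 19) write n = 12 + 19t. Substituting into n ≡ 20 (mod 47) gives 19t ≡ 8 (mod 47), and since 19⁻¹ ≡ 5 (mod 47), t ≡ 40. Hence n ≡ 12 + 19·40 = 772 (mod 893).

772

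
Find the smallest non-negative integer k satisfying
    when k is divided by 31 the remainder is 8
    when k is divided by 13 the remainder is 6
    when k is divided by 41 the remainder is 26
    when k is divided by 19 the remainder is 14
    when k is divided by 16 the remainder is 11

The moduli are pairwise coprime; N = 31·13·41·19·16 = 5022992.
N/31 = 162032; 162032 ≡ 26 (mod 31); 26·6 ≡ 1, so inverse 6.
N/13 = 386384; 386384 ≡ 11 (mod 13); 11·6 ≡ 1, so inverse 6.
N/41 = 122512; 122512 ≡ 4 (mod 41); 4·31 ≡ 1, so inverse 31.
N/19 = 264368; 264368 ≡ 2 (mod 19); 2·10 ≡ 1, so inverse 10.
N/16 = 313937; 313937 ≡ 1 (mod 16), inverse 1.
k ≡ 8·162032·6 + 6·386384·6 + 26·122512·31 + 14·264368·10 + 11·313937·1 = 160896859.
160896859 mod 5022992 = 161115.

161115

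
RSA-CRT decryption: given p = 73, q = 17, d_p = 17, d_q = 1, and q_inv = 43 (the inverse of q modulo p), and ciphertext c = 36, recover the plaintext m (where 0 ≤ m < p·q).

m₁ = c^(d_p) mod p: c ≡ 36 (mod 73), and 36^17 mod 73 = 71.
m₂ = c^(d_q) mod q: c ≡ 2 (mod 17), and 2^1 mod 17 = 2.
h = q_inv·(m₁ − m₂) mod p = 43·(71 − 2) mod 73 = 47.
m = m₂ + h·q = 2 + 47·17 = 801.

801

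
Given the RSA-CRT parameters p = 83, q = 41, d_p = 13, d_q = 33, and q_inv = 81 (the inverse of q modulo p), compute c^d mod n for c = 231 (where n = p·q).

m₁ = c^(d_p) mod p: c ≡ 65 (mod 83), and 65^13 mod 83 = 41.
m₂ = c^(d_q) mod q: c ≡ 26 (mod 41), and 26^33 mod 41 = 6.
h = q_inv·(m₁ − m₂) mod p = 81·(41 − 6) mod 83 = 13.
m = m₂ + h·q = 6 + 13·41 = 539.

539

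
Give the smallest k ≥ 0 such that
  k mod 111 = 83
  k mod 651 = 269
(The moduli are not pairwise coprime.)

3524

gcd(111, 651) = 3 and 3 | (269 − 83), so the pair is consistent; merging gives k ≡ 3524 (mod 24087), where 24087 = lcm(111, 651).
The solution is unique modulo lcm(111, 651) = 24087.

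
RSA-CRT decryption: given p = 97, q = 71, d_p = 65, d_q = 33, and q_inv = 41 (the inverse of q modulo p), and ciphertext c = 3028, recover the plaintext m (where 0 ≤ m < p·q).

m₁ = c^(d_p) mod p: c ≡ 21 (mod 97), and 21^65 mod 97 = 56.
m₂ = c^(d_q) mod q: c ≡ 46 (mod 71), and 46^33 mod 71 = 66.
h = q_inv·(m₁ − m₂) mod p = 41·(56 − 66) mod 97 = 75.
m = m₂ + h·q = 66 + 75·71 = 5391.

5391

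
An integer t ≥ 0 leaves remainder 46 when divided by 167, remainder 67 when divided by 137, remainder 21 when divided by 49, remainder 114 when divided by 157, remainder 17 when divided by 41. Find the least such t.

2945669125

From t ≡ 46 (mod 167) write t = 46 + 167s. Substituting into t ≡ 67 (mod 137) gives 167s ≡ 21 (mod 137), and since 30⁻¹ ≡ 32 (mod 137), s ≡ 124. Hence t ≡ 46 + 167·124 = 20754 (mod 22879).
From t ≡ 20754 (mod 22879) write t = 20754 + 22879s. Substituting into t ≡ 21 (mod 49) gives 22879s ≡ 43 (mod 49), and since 45⁻¹ ≡ 12 (mod 49), s ≡ 26. Hence t ≡ 20754 + 22879·26 = 615608 (mod 1121071).
From t ≡ 615608 (mod 1121071) write t = 615608 + 1121071s. Substituting into t ≡ 114 (mod 157) gives 1121071s ≡ 103 (mod 157), and since 91⁻¹ ≡ 88 (mod 157), s ≡ 115. Hence t ≡ 615608 + 1121071·115 = 129538773 (mod 176008147).
From t ≡ 129538773 (mod 176008147) write t = 129538773 + 176008147s. Substituting into t ≡ 17 (mod 41) gives 176008147s ≡ 6 (mod 41), and since 26⁻¹ ≡ 30 (mod 41), s ≡ 16. Hence t ≡ 129538773 + 176008147·16 = 2945669125 (mod 7216334027).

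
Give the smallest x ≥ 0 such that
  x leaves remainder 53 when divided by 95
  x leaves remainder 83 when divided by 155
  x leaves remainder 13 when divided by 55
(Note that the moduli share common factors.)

25038

Combine the congruences pairwise.
gcd(95, 155) = 5 and 5 | (83 − 53), so the pair is consistent; merging gives x ≡ 1478 (mod 2945), where 2945 = lcm(95, 155).
gcd(2945, 55) = 5 and 5 | (13 − 1478), so the pair is consistent; merging gives x ≡ 25038 (mod 32395), where 32395 = lcm(2945, 55).
The solution is unique modulo lcm(95, 155, 55) = 32395.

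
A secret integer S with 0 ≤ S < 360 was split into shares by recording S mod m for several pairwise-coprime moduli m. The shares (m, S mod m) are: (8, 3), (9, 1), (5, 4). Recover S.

19

From S ≡ 3 (mod 8) write S = 3 + 8t. Substituting into S ≡ 1 (mod 9) gives 8t ≡ 7 (mod 9), and since 8⁻¹ ≡ 8 (mod 9), t ≡ 2. Hence S ≡ 3 + 8·2 = 19 (mod 72).
From S ≡ 19 (mod 72) write S = 19 + 72t. Substituting into S ≡ 4 (mod 5) gives 72t ≡ 0 (mod 5), and since 2⁻¹ ≡ 3 (mod 5), t ≡ 0. Hence S ≡ 19 + 72·0 = 19 (mod 360).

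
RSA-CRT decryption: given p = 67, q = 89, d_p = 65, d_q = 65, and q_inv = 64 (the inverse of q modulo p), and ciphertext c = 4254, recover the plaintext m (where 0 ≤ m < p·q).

1874

m₁ = c^(d_p) mod p: c ≡ 33 (mod 67), and 33^65 mod 67 = 65.
m₂ = c^(d_q) mod q: c ≡ 71 (mod 89), and 71^65 mod 89 = 5.
h = q_inv·(m₁ − m₂) mod p = 64·(65 − 5) mod 67 = 21.
m = m₂ + h·q = 5 + 21·89 = 1874.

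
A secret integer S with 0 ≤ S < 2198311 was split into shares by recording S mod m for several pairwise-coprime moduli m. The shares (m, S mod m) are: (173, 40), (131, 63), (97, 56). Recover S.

From S ≡ 40 (mod 173) write S = 40 + 173t. Substituting into S ≡ 63 (mod 131) gives 173t ≡ 23 (mod 131), and since 42⁻¹ ≡ 78 (mod 131), t ≡ 91. Hence S ≡ 40 + 173·91 = 15783 (mod 22663).
From S ≡ 15783 (mod 22663) write S = 15783 + 22663t. Substituting into S ≡ 56 (mod 97) gives 22663t ≡ 84 (mod 97), and since 62⁻¹ ≡ 36 (mod 97), t ≡ 17. Hence S ≡ 15783 + 22663·17 = 401054 (mod 2198311).

401054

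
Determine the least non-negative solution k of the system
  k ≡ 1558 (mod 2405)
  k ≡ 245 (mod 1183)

66493

gcd(2405, 1183) = 13 and 13 | (245 − 1558), so the pair is consistent; merging gives k ≡ 66493 (mod 218855), where 218855 = lcm(2405, 1183).
The solution is unique modulo lcm(2405, 1183) = 218855.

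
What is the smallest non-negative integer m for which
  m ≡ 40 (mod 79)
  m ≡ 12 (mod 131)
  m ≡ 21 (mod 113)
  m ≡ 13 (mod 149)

Combine the congruences pairwise.
From m ≡ 40 (mod 79) write m = 40 + 79t. Substituting into m ≡ 12 (mod 131) gives 79t ≡ 103 (mod 131), and since 79⁻¹ ≡ 68 (mod 131), t ≡ 61. Hence m ≡ 40 + 79·61 = 4859 (mod 10349).
From m ≡ 4859 (mod 10349) write m = 4859 + 10349t. Substituting into m ≡ 21 (mod 113) gives 10349t ≡ 21 (mod 113), and since 66⁻¹ ≡ 12 (mod 113), t ≡ 26. Hence m ≡ 4859 + 10349·26 = 273933 (mod 1169437).
From m ≡ 273933 (mod 1169437) write m = 273933 + 1169437t. Substituting into m ≡ 13 (mod 149) gives 1169437t ≡ 91 (mod 149), and since 85⁻¹ ≡ 142 (mod 149), t ≡ 108. Hence m ≡ 273933 + 1169437·108 = 126573129 (mod 174246113).

126573129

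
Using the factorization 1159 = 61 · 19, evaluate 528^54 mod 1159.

Mod 61: 528 ≡ 40; 40^54 ≡ 60 (mod 61).
Mod 19: 528 ≡ 15; since 18 | 54, by Fermat 15^54 ≡ 1 (mod 19).
Combine by CRT: x ≡ 60 (mod 61), x ≡ 1 (mod 19) ⇒ x ≡ 609 (mod 1159).

609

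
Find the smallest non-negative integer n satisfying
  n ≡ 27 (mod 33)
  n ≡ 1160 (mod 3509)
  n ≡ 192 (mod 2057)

18705

Combine the congruences pairwise.
gcd(33, 3509) = 11 and 11 | (1160 − 27), so the pair is consistent; merging gives n ≡ 8178 (mod 10527), where 10527 = lcm(33, 3509).
gcd(10527, 2057) = 121 and 121 | (192 − 8178), so the pair is consistent; merging gives n ≡ 18705 (mod 178959), where 178959 = lcm(10527, 2057).
The solution is unique modulo lcm(33, 3509, 2057) = 178959.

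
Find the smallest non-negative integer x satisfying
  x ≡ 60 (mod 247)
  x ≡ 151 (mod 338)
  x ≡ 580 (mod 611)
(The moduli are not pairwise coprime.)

Combine the congruences pairwise.
gcd(247, 338) = 13 and 13 | (151 − 60), so the pair is consistent; merging gives x ≡ 6235 (mod 6422), where 6422 = lcm(247, 338).
gcd(6422, 611) = 13 and 13 | (580 − 6235), so the pair is consistent; merging gives x ≡ 153941 (mod 301834), where 301834 = lcm(6422, 611).
The solution is unique modulo lcm(247, 338, 611) = 301834.

153941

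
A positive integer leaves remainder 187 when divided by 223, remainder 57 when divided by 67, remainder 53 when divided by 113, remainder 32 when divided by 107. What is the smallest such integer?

The moduli are pairwise coprime; N = 223·67·113·107 = 180651631.
N/223 = 810097; 810097 ≡ 161 (mod 223); 161·205 ≡ 1, so inverse 205.
N/67 = 2696293; 2696293 ≡ 12 (mod 67); 12·28 ≡ 1, so inverse 28.
N/113 = 1598687; 1598687 ≡ 76 (mod 113); 76·58 ≡ 1, so inverse 58.
N/107 = 1688333; 1688333 ≡ 87 (mod 107); 87·16 ≡ 1, so inverse 16.
x ≡ 187·810097·205 + 57·2696293·28 + 53·1598687·58 + 32·1688333·16 = 41137142457.
41137142457 mod 180651631 = 129222220.

129222220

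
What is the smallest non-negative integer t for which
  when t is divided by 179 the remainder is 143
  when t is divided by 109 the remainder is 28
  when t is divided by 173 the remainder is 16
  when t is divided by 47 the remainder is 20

99735900

Combine the congruences pairwise.
From t ≡ 143 (mod 179) write t = 143 + 179s. Substituting into t ≡ 28 (mod 109) gives 179s ≡ 103 (mod 109), and since 70⁻¹ ≡ 95 (mod 109), s ≡ 84. Hence t ≡ 143 + 179·84 = 15179 (mod 19511).
From t ≡ 15179 (mod 19511) write t = 15179 + 19511s. Substituting into t ≡ 16 (mod 173) gives 19511s ≡ 61 (mod 173), and since 135⁻¹ ≡ 132 (mod 173), s ≡ 94. Hence t ≡ 15179 + 19511·94 = 1849213 (mod 3375403).
From t ≡ 1849213 (mod 3375403) write t = 1849213 + 3375403s. Substituting into t ≡ 20 (mod 47) gives 3375403s ≡ 22 (mod 47), and since 4⁻¹ ≡ 12 (mod 47), s ≡ 29. Hence t ≡ 1849213 + 3375403·29 = 99735900 (mod 158643941).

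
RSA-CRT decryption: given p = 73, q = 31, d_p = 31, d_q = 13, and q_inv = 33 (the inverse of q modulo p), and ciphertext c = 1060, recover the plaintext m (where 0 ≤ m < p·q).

2021

m₁ = c^(d_p) mod p: c ≡ 38 (mod 73), and 38^31 mod 73 = 50.
m₂ = c^(d_q) mod q: c ≡ 6 (mod 31), and 6^13 mod 31 = 6.
h = q_inv·(m₁ − m₂) mod p = 33·(50 − 6) mod 73 = 65.
m = m₂ + h·q = 6 + 65·31 = 2021.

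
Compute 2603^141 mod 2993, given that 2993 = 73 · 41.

389

Mod 73: 2603 ≡ 48; by Fermat, exponent reduces to 141 mod 72 = 69; 48^69 ≡ 24 (mod 73).
Mod 41: 2603 ≡ 20; by Fermat, exponent reduces to 141 mod 40 = 21; 20^21 ≡ 20 (mod 41).
Combine by CRT: x ≡ 24 (mod 73), x ≡ 20 (mod 41) ⇒ x ≡ 389 (mod 2993).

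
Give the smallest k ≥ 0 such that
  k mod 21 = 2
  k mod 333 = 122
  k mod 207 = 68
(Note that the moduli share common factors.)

Combine the congruences pairwise.
gcd(21, 333) = 3 and 3 | (122 − 2), so the pair is consistent; merging gives k ≡ 1787 (mod 2331), where 2331 = lcm(21, 333).
gcd(2331, 207) = 9 and 9 | (68 − 1787), so the pair is consistent; merging gives k ≡ 43745 (mod 53613), where 53613 = lcm(2331, 207).
The solution is unique modulo lcm(21, 333, 207) = 53613.

43745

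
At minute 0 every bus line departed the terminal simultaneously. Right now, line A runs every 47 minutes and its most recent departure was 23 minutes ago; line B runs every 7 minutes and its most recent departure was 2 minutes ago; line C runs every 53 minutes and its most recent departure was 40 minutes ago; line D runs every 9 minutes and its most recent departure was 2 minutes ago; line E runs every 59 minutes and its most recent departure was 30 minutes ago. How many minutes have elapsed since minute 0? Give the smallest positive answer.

The moduli are pairwise coprime; N = 47·7·53·9·59 = 9259047.
N/47 = 197001; 197001 ≡ 24 (mod 47); 24·2 ≡ 1, so inverse 2.
N/7 = 1322721; 1322721 ≡ 1 (mod 7), inverse 1.
N/53 = 174699; 174699 ≡ 11 (mod 53); 11·29 ≡ 1, so inverse 29.
N/9 = 1028783; 1028783 ≡ 2 (mod 9); 2·5 ≡ 1, so inverse 5.
N/59 = 156933; 156933 ≡ 52 (mod 59); 52·42 ≡ 1, so inverse 42.
t ≡ 23·197001·2 + 2·1322721·1 + 40·174699·29 + 2·1028783·5 + 30·156933·42 = 422381738.
422381738 mod 9259047 = 5724623.

5724623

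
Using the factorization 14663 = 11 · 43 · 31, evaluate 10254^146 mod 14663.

Mod 11: 10254 ≡ 2; by Fermat, exponent reduces to 146 mod 10 = 6; 2^6 ≡ 9 (mod 11).
Mod 43: 10254 ≡ 20; by Fermat, exponent reduces to 146 mod 42 = 20; 20^20 ≡ 15 (mod 43).
Mod 31: 10254 ≡ 24; by Fermat, exponent reduces to 146 mod 30 = 26; 24^26 ≡ 20 (mod 31).
Combine by CRT: x ≡ 9 (mod 11), x ≡ 15 (mod 43), x ≡ 20 (mod 31) ⇒ x ≡ 5476 (mod 14663).

5476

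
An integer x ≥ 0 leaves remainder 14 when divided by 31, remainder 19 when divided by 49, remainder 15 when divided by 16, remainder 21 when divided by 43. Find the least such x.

197391

The moduli are pairwise coprime; N = 31·49·16·43 = 1045072.
N/31 = 33712; 33712 ≡ 15 (mod 31); 15·29 ≡ 1, so inverse 29.
N/49 = 21328; 21328 ≡ 13 (mod 49); 13·34 ≡ 1, so inverse 34.
N/16 = 65317; 65317 ≡ 5 (mod 16); 5·13 ≡ 1, so inverse 13.
N/43 = 24304; 24304 ≡ 9 (mod 43); 9·24 ≡ 1, so inverse 24.
x ≡ 14·33712·29 + 19·21328·34 + 15·65317·13 + 21·24304·24 = 52450991.
52450991 mod 1045072 = 197391.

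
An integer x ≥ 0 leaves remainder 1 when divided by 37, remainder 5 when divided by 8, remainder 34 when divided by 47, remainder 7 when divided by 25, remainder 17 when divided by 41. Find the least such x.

Combine the congruences pairwise.
From x ≡ 1 (mod 37) write x = 1 + 37t. Substituting into x ≡ 5 (mod 8) gives 37t ≡ 4 (mod 8), and since 5⁻¹ ≡ 5 (mod 8), t ≡ 4. Hence x ≡ 1 + 37·4 = 149 (mod 296).
From x ≡ 149 (mod 296) write x = 149 + 296t. Substituting into x ≡ 34 (mod 47) gives 296t ≡ 26 (mod 47), and since 14⁻¹ ≡ 37 (mod 47), t ≡ 22. Hence x ≡ 149 + 296·22 = 6661 (mod 13912).
From x ≡ 6661 (mod 13912) write x = 6661 + 13912t. Substituting into x ≡ 7 (mod 25) gives 13912t ≡ 21 (mod 25), and since 12⁻¹ ≡ 23 (mod 25), t ≡ 8. Hence x ≡ 6661 + 13912·8 = 117957 (mod 347800).
From x ≡ 117957 (mod 347800) write x = 117957 + 347800t. Substituting into x ≡ 17 (mod 41) gives 347800t ≡ 17 (mod 41), and since 38⁻¹ ≡ 27 (mod 41), t ≡ 8. Hence x ≡ 117957 + 347800·8 = 2900357 (mod 14259800).

2900357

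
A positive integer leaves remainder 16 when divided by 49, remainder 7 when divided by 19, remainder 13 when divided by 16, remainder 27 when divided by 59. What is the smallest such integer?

358157

From x ≡ 16 (mod 49) write x = 16 + 49t. Substituting into x ≡ 7 (mod 19) gives 49t ≡ 10 (mod 19), and since 11⁻¹ ≡ 7 (mod 19), t ≡ 13. Hence x ≡ 16 + 49·13 = 653 (mod 931).
From x ≡ 653 (mod 931) write x = 653 + 931t. Substituting into x ≡ 13 (mod 16) gives 931t ≡ 0 (mod 16), and since 3⁻¹ ≡ 11 (mod 16), t ≡ 0. Hence x ≡ 653 + 931·0 = 653 (mod 14896).
From x ≡ 653 (mod 14896) write x = 653 + 14896t. Substituting into x ≡ 27 (mod 59) gives 14896t ≡ 23 (mod 59), and since 28⁻¹ ≡ 19 (mod 59), t ≡ 24. Hence x ≡ 653 + 14896·24 = 358157 (mod 878864).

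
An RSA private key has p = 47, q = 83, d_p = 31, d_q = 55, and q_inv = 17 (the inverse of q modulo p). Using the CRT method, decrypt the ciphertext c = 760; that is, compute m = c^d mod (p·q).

801

m₁ = c^(d_p) mod p: c ≡ 8 (mod 47), and 8^31 mod 47 = 2.
m₂ = c^(d_q) mod q: c ≡ 13 (mod 83), and 13^55 mod 83 = 54.
h = q_inv·(m₁ − m₂) mod p = 17·(2 − 54) mod 47 = 9.
m = m₂ + h·q = 54 + 9·83 = 801.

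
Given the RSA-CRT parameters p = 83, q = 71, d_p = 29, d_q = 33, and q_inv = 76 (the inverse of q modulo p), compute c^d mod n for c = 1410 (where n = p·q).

m₁ = c^(d_p) mod p: c ≡ 82 (mod 83), and 82^29 mod 83 = 82.
m₂ = c^(d_q) mod q: c ≡ 61 (mod 71), and 61^33 mod 71 = 22.
h = q_inv·(m₁ − m₂) mod p = 76·(82 − 22) mod 83 = 78.
m = m₂ + h·q = 22 + 78·71 = 5560.

5560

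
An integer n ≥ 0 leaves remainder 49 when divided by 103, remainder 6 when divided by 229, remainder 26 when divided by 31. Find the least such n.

The moduli are pairwise coprime; M = 103·229·31 = 731197.
M/103 = 7099; 7099 ≡ 95 (mod 103); 95·90 ≡ 1, so inverse 90.
M/229 = 3193; 3193 ≡ 216 (mod 229); 216·88 ≡ 1, so inverse 88.
M/31 = 23587; 23587 ≡ 27 (mod 31); 27·23 ≡ 1, so inverse 23.
n ≡ 49·7099·90 + 6·3193·88 + 26·23587·23 = 47097520.
47097520 mod 731197 = 300912.

300912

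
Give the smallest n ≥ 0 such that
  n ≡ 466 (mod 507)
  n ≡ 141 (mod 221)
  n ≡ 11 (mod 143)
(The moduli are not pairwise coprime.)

15169

gcd(507, 221) = 13 and 13 | (141 − 466), so the pair is consistent; merging gives n ≡ 6550 (mod 8619), where 8619 = lcm(507, 221).
gcd(8619, 143) = 13 and 13 | (11 − 6550), so the pair is consistent; merging gives n ≡ 15169 (mod 94809), where 94809 = lcm(8619, 143).
The solution is unique modulo lcm(507, 221, 143) = 94809.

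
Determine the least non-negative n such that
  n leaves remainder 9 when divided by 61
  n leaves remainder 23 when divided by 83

Combine the congruences pairwise.
From n ≡ 9 (mod 61) write n = 9 + 61t. Substituting into n ≡ 23 (mod 83) gives 61t ≡ 14 (mod 83), and since 61⁻¹ ≡ 49 (mod 83), t ≡ 22. Hence n ≡ 9 + 61·22 = 1351 (mod 5063).

1351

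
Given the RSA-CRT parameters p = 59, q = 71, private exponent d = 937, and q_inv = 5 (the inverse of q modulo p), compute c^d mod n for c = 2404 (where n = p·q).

3523

d_p = d mod (p−1) = 937 mod 58 = 9; d_q = d mod (q−1) = 27.
m₁ = c^(d_p) mod p: c ≡ 44 (mod 59), and 44^9 mod 59 = 42.
m₂ = c^(d_q) mod q: c ≡ 61 (mod 71), and 61^27 mod 71 = 44.
h = q_inv·(m₁ − m₂) mod p = 5·(42 − 44) mod 59 = 49.
m = m₂ + h·q = 44 + 49·71 = 3523.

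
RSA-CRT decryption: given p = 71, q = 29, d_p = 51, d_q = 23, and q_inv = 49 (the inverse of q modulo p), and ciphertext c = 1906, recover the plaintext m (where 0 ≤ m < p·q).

m₁ = c^(d_p) mod p: c ≡ 60 (mod 71), and 60^51 mod 71 = 2.
m₂ = c^(d_q) mod q: c ≡ 21 (mod 29), and 21^23 mod 29 = 15.
h = q_inv·(m₁ − m₂) mod p = 49·(2 − 15) mod 71 = 2.
m = m₂ + h·q = 15 + 2·29 = 73.

73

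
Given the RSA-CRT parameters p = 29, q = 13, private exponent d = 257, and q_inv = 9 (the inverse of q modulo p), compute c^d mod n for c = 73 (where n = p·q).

242

d_p = d mod (p−1) = 257 mod 28 = 5; d_q = d mod (q−1) = 5.
m₁ = c^(d_p) mod p: c ≡ 15 (mod 29), and 15^5 mod 29 = 10.
m₂ = c^(d_q) mod q: c ≡ 8 (mod 13), and 8^5 mod 13 = 8.
h = q_inv·(m₁ − m₂) mod p = 9·(10 − 8) mod 29 = 18.
m = m₂ + h·q = 8 + 18·13 = 242.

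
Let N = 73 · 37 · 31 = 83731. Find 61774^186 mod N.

Mod 73: 61774 ≡ 16; by Fermat, exponent reduces to 186 mod 72 = 42; 16^42 ≡ 64 (mod 73).
Mod 37: 61774 ≡ 21; by Fermat, exponent reduces to 186 mod 36 = 6; 21^6 ≡ 10 (mod 37).
Mod 31: 61774 ≡ 22; by Fermat, exponent reduces to 186 mod 30 = 6; 22^6 ≡ 8 (mod 31).
Combine by CRT: x ≡ 64 (mod 73), x ≡ 10 (mod 37), x ≡ 8 (mod 31) ⇒ x ≡ 25614 (mod 83731).

25614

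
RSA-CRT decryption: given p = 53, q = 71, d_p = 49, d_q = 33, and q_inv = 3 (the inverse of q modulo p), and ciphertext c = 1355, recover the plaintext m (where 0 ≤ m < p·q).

2203

m₁ = c^(d_p) mod p: c ≡ 30 (mod 53), and 30^49 mod 53 = 30.
m₂ = c^(d_q) mod q: c ≡ 6 (mod 71), and 6^33 mod 71 = 2.
h = q_inv·(m₁ − m₂) mod p = 3·(30 − 2) mod 53 = 31.
m = m₂ + h·q = 2 + 31·71 = 2203.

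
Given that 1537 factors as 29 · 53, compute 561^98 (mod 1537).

Mod 29: 561 ≡ 10; by Fermat, exponent reduces to 98 mod 28 = 14; 10^14 ≡ 28 (mod 29).
Mod 53: 561 ≡ 31; by Fermat, exponent reduces to 98 mod 52 = 46; 31^46 ≡ 17 (mod 53).
Combine by CRT: x ≡ 28 (mod 29), x ≡ 17 (mod 53) ⇒ x ≡ 1130 (mod 1537).

1130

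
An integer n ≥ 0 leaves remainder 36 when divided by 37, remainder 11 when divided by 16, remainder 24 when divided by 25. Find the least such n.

11099

Combine the congruences pairwise.
From n ≡ 36 (mod 37) write n = 36 + 37t. Substituting into n ≡ 11 (mod 16) gives 37t ≡ 7 (mod 16), and since 5⁻¹ ≡ 13 (mod 16), t ≡ 11. Hence n ≡ 36 + 37·11 = 443 (mod 592).
From n ≡ 443 (mod 592) write n = 443 + 592t. Substituting into n ≡ 24 (mod 25) gives 592t ≡ 6 (mod 25), and since 17⁻¹ ≡ 3 (mod 25), t ≡ 18. Hence n ≡ 443 + 592·18 = 11099 (mod 14800).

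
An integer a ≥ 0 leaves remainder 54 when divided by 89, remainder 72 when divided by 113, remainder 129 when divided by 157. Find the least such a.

158385

From a ≡ 54 (mod 89) write a = 54 + 89t. Substituting into a ≡ 72 (mod 113) gives 89t ≡ 18 (mod 113), and since 89⁻¹ ≡ 80 (mod 113), t ≡ 84. Hence a ≡ 54 + 89·84 = 7530 (mod 10057).
From a ≡ 7530 (mod 10057) write a = 7530 + 10057t. Substituting into a ≡ 129 (mod 157) gives 10057t ≡ 135 (mod 157), and since 9⁻¹ ≡ 35 (mod 157), t ≡ 15. Hence a ≡ 7530 + 10057·15 = 158385 (mod 1578949).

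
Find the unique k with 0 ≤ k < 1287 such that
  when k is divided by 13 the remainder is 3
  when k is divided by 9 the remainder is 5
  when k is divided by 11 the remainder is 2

The moduli are pairwise coprime; N = 13·9·11 = 1287.
N/13 = 99; 99 ≡ 8 (mod 13); 8·5 ≡ 1, so inverse 5.
N/9 = 143; 143 ≡ 8 (mod 9); 8·8 ≡ 1, so inverse 8.
N/11 = 117; 117 ≡ 7 (mod 11); 7·8 ≡ 1, so inverse 8.
k ≡ 3·99·5 + 5·143·8 + 2·117·8 = 9077.
9077 mod 1287 = 68.

68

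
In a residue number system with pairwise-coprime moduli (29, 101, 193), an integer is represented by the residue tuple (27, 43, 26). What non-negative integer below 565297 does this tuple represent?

105790

The moduli are pairwise coprime; N = 29·101·193 = 565297.
N/29 = 19493; 19493 ≡ 5 (mod 29); 5·6 ≡ 1, so inverse 6.
N/101 = 5597; 5597 ≡ 42 (mod 101); 42·89 ≡ 1, so inverse 89.
N/193 = 2929; 2929 ≡ 34 (mod 193); 34·176 ≡ 1, so inverse 176.
x ≡ 27·19493·6 + 43·5597·89 + 26·2929·176 = 37980689.
37980689 mod 565297 = 105790.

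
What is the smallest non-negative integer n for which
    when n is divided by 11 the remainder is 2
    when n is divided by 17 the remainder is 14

Combine the congruences pairwise.
From n ≡ 2 (mod 11) write n = 2 + 11t. Substituting into n ≡ 14 (mod 17) gives 11t ≡ 12 (mod 17), and since 11⁻¹ ≡ 14 (mod 17), t ≡ 15. Hence n ≡ 2 + 11·15 = 167 (mod 187).

167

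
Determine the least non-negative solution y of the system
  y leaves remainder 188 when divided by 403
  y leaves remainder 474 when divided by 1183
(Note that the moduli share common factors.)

gcd(403, 1183) = 13 and 13 | (474 − 188), so the pair is consistent; merging gives y ≡ 13487 (mod 36673), where 36673 = lcm(403, 1183).
The solution is unique modulo lcm(403, 1183) = 36673.

13487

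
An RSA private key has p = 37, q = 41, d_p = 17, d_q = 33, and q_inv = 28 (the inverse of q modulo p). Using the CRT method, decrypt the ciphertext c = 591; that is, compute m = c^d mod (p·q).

m₁ = c^(d_p) mod p: c ≡ 36 (mod 37), and 36^17 mod 37 = 36.
m₂ = c^(d_q) mod q: c ≡ 17 (mod 41), and 17^33 mod 41 = 19.
h = q_inv·(m₁ − m₂) mod p = 28·(36 − 19) mod 37 = 32.
m = m₂ + h·q = 19 + 32·41 = 1331.

1331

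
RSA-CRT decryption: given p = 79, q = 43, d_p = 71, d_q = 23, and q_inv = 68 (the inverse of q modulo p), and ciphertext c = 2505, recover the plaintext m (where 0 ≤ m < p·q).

m₁ = c^(d_p) mod p: c ≡ 56 (mod 79), and 56^71 mod 79 = 24.
m₂ = c^(d_q) mod q: c ≡ 11 (mod 43), and 11^23 mod 43 = 35.
h = q_inv·(m₁ − m₂) mod p = 68·(24 − 35) mod 79 = 42.
m = m₂ + h·q = 35 + 42·43 = 1841.

1841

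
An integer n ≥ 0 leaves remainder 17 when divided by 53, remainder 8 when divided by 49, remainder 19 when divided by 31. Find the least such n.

The moduli are pairwise coprime; M = 53·49·31 = 80507.
M/53 = 1519; 1519 ≡ 35 (mod 53); 35·50 ≡ 1, so inverse 50.
M/49 = 1643; 1643 ≡ 26 (mod 49); 26·17 ≡ 1, so inverse 17.
M/31 = 2597; 2597 ≡ 24 (mod 31); 24·22 ≡ 1, so inverse 22.
n ≡ 17·1519·50 + 8·1643·17 + 19·2597·22 = 2600144.
2600144 mod 80507 = 23920.

23920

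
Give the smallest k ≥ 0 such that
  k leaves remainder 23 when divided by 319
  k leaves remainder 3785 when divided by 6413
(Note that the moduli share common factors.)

gcd(319, 6413) = 11 and 11 | (3785 − 23), so the pair is consistent; merging gives k ≡ 16611 (mod 185977), where 185977 = lcm(319, 6413).
The solution is unique modulo lcm(319, 6413) = 185977.

16611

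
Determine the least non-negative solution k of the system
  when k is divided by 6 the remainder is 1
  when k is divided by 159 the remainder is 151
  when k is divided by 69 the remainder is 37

gcd(6, 159) = 3 and 3 | (151 − 1), so the pair is consistent; merging gives k ≡ 151 (mod 318), where 318 = lcm(6, 159).
gcd(318, 69) = 3 and 3 | (37 − 151), so the pair is consistent; merging gives k ≡ 5557 (mod 7314), where 7314 = lcm(318, 69).
The solution is unique modulo lcm(6, 159, 69) = 7314.

5557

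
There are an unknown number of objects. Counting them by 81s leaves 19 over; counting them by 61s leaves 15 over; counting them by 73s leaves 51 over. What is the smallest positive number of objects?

124516

From N ≡ 19 (mod 81) write N = 19 + 81t. Substituting into N ≡ 15 (mod 61) gives 81t ≡ 57 (mod 61), and since 20⁻¹ ≡ 58 (mod 61), t ≡ 12. Hence N ≡ 19 + 81·12 = 991 (mod 4941).
From N ≡ 991 (mod 4941) write N = 991 + 4941t. Substituting into N ≡ 51 (mod 73) gives 4941t ≡ 9 (mod 73), and since 50⁻¹ ≡ 19 (mod 73), t ≡ 25. Hence N ≡ 991 + 4941·25 = 124516 (mod 360693).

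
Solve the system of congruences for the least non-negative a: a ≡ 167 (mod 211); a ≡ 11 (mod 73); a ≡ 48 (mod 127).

828342

The moduli are pairwise coprime; N = 211·73·127 = 1956181.
N/211 = 9271; 9271 ≡ 198 (mod 211); 198·146 ≡ 1, so inverse 146.
N/73 = 26797; 26797 ≡ 6 (mod 73); 6·61 ≡ 1, so inverse 61.
N/127 = 15403; 15403 ≡ 36 (mod 127); 36·60 ≡ 1, so inverse 60.
a ≡ 167·9271·146 + 11·26797·61 + 48·15403·60 = 288386949.
288386949 mod 1956181 = 828342.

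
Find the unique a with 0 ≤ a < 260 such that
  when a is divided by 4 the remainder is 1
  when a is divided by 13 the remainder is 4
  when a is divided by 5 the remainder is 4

69

The moduli are pairwise coprime; N = 4·13·5 = 260.
N/4 = 65; 65 ≡ 1 (mod 4), inverse 1.
N/13 = 20; 20 ≡ 7 (mod 13); 7·2 ≡ 1, so inverse 2.
N/5 = 52; 52 ≡ 2 (mod 5); 2·3 ≡ 1, so inverse 3.
a ≡ 1·65·1 + 4·20·2 + 4·52·3 = 849.
849 mod 260 = 69.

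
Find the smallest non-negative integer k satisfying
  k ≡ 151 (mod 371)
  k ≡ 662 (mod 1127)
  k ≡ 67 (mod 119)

gcd(371, 1127) = 7 and 7 | (662 − 151), so the pair is consistent; merging gives k ≡ 49123 (mod 59731), where 59731 = lcm(371, 1127).
gcd(59731, 119) = 7 and 7 | (67 − 49123), so the pair is consistent; merging gives k ≡ 288047 (mod 1015427), where 1015427 = lcm(59731, 119).
The solution is unique modulo lcm(371, 1127, 119) = 1015427.

288047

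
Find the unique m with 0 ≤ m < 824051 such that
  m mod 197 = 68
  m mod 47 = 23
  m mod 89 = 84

341666

The moduli are pairwise coprime; N = 197·47·89 = 824051.
N/197 = 4183; 4183 ≡ 46 (mod 197); 46·30 ≡ 1, so inverse 30.
N/47 = 17533; 17533 ≡ 2 (mod 47); 2·24 ≡ 1, so inverse 24.
N/89 = 9259; 9259 ≡ 3 (mod 89); 3·30 ≡ 1, so inverse 30.
m ≡ 68·4183·30 + 23·17533·24 + 84·9259·30 = 41544216.
41544216 mod 824051 = 341666.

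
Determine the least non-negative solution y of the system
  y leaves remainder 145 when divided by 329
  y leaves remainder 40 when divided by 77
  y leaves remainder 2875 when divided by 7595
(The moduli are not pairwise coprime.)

Combine the congruences pairwise.
gcd(329, 77) = 7 and 7 | (40 − 145), so the pair is consistent; merging gives y ≡ 2119 (mod 3619), where 3619 = lcm(329, 77).
gcd(3619, 7595) = 7 and 7 | (2875 − 2119), so the pair is consistent; merging gives y ≡ 2296565 (mod 3926615), where 3926615 = lcm(3619, 7595).
The solution is unique modulo lcm(329, 77, 7595) = 3926615.

2296565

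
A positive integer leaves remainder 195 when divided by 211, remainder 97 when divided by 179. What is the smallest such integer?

From t ≡ 195 (mod 211) write t = 195 + 211s. Substituting into t ≡ 97 (mod 179) gives 211s ≡ 81 (mod 179), and since 32⁻¹ ≡ 28 (mod 179), s ≡ 120. Hence t ≡ 195 + 211·120 = 25515 (mod 37769).

25515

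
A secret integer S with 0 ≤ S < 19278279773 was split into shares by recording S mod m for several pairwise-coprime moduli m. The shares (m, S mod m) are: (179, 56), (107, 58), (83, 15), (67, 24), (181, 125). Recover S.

The moduli are pairwise coprime; N = 179·107·83·67·181 = 19278279773.
N/179 = 107699887; 107699887 ≡ 62 (mod 179); 62·26 ≡ 1, so inverse 26.
N/107 = 180170839; 180170839 ≡ 66 (mod 107); 66·60 ≡ 1, so inverse 60.
N/83 = 232268431; 232268431 ≡ 69 (mod 83); 69·77 ≡ 1, so inverse 77.
N/67 = 287735519; 287735519 ≡ 66 (mod 67); 66·66 ≡ 1, so inverse 66.
N/181 = 106509833; 106509833 ≡ 21 (mod 181); 21·69 ≡ 1, so inverse 69.
S ≡ 56·107699887·26 + 58·180170839·60 + 15·232268431·77 + 24·287735519·66 + 125·106509833·69 = 2426495964718.
2426495964718 mod 19278279773 = 16710993093.

16710993093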